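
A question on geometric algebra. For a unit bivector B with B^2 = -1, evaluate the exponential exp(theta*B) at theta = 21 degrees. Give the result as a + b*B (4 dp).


For a unit bivector B with B^2 = -1, the exponential series gives
e^(theta*B) = cos(theta) + sin(theta)*B (the GA analogue of Euler's formula).
theta = 21 degrees = 0.366519 rad
cos(21 deg) = 0.9336
sin(21 deg) = 0.3584
exp(theta*B) = 0.9336 + 0.3584*B


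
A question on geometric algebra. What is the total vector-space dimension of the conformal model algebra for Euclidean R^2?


The conformal model of R^2 uses Cl(3,1): the 2 Euclidean generators plus two extra orthogonal generators e+ (e+^2 = +1) and e- (e-^2 = -1), from which the null vectors e0, einf are built.
Number of generators m = 2 + 2 = 4.
dim Cl(p,q) = 2^m = 2^4 = 16


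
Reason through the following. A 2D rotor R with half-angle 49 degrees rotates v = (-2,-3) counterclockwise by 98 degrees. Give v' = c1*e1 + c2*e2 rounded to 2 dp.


Rotor R = cos(49deg) - sin(49deg)*e12
Rotation angle theta = 2 * 49 = 98 degrees
v' = R*v*~R rotates v by theta.
cos(98deg) = -0.1392, sin(98deg) = 0.9903
v'_1 = -2*cos(98deg) - (-3)*sin(98deg)
= -2*(-0.1392) - (-3)*0.9903
= 3.25
v'_2 = -2*sin(98deg) + (-3)*cos(98deg)
= -2*0.9903 + (-3)*(-0.1392)
= -1.56
v' = 3.25*e1 - 1.56*e2


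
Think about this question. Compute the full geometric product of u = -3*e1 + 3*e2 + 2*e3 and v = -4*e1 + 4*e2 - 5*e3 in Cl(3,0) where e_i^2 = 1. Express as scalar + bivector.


In Cl(3,0): e_i^2 = 1, e_ie_j = -e_je_i for i != j.
Scalar part = u . v = (-3)*(-4) + 3*4 + 2*(-5)
= 12 + 12 + (-10) = 14
e12 coeff = (-3)*4 - 3*(-4) = -12 - (-12) = 0
e13 coeff = (-3)*(-5) - 2*(-4) = 15 - (-8) = 23
e23 coeff = 3*(-5) - 2*4 = -15 - 8 = -23
uv = 14 + 0*e12 + 23*e13 - 23*e23


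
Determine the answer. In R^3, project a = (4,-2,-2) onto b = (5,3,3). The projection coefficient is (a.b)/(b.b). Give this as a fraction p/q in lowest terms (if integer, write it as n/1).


Projection coefficient = (a . b) / (b . b)
a . b = 4*5 + (-2)*3 + (-2)*3
= 20 + (-6) + (-6) = 8
b . b = 5^2 + 3^2 + 3^2
= 25 + 9 + 9 = 43
Coefficient = 8/43
In lowest terms: 8/43


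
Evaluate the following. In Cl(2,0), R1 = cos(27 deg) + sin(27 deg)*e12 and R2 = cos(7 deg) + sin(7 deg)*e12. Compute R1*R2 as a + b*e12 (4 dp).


Same-plane rotors commute and their half-angles add:
R1*R2 = cos(a1 + a2) + sin(a1 + a2)*e12.
a1 + a2 = 27 + 7 = 34 deg
cos(34 deg) = 0.8290
sin(34 deg) = 0.5592
R1*R2 = 0.8290 + 0.5592*e12


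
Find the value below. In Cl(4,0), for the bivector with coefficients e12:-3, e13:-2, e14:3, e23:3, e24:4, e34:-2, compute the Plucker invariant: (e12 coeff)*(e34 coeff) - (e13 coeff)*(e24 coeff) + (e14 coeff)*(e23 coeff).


Plucker relation: af - be + cd
a*f = (-3)*(-2) = 6
b*e = (-2)*4 = -8
c*d = 3*3 = 9
af - be + cd = 6 - (-8) + 9
= 23


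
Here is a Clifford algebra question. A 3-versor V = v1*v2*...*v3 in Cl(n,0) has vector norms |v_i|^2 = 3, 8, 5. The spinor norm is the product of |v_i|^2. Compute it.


Spinor norm N(V) = |v1|^2 * |v2|^2 * ... * |v3|^2
= 3 * 8 * 5
Running product: 3, 24, 120
N(V) = 120


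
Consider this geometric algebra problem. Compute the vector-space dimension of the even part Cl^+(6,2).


Even subalgebra dimension = 2^(n-1)
n = 6 + 2 = 8
2^(8 - 1) = 2^7 = 128
Verification: sum of C(8,k) for even k = 1 + 28 + 70 + 28 + 1 = 128
Result = 128


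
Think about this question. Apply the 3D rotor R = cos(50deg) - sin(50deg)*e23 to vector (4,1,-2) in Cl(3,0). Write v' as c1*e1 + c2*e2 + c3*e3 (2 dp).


Rotor R = cos(50deg) - sin(50deg)*e23
Rotation angle theta = 2 * 50 = 100 degrees in the e23 plane (e2 -> e3).
The component perpendicular to the plane (e1) is invariant: v'_1 = v1 = 4.00
cos(100deg) = -0.1736, sin(100deg) = 0.9848
v'_2 = v2*cos(theta) - v3*sin(theta) = 1*(-0.1736) - (-2)*0.9848 = 1.80
v'_3 = v2*sin(theta) + v3*cos(theta) = 1*0.9848 + (-2)*(-0.1736) = 1.33
v' = 4.00*e1 + 1.80*e2 + 1.33*e3


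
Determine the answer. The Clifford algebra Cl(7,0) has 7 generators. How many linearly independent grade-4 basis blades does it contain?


Number of grade-k basis blades in Cl(p,q) with n = p + q is C(n, k).
n = 7 + 0 = 7
C(7, 4) = 7! / (4! * 3!)
= 5040 / (24 * 6)
= 35


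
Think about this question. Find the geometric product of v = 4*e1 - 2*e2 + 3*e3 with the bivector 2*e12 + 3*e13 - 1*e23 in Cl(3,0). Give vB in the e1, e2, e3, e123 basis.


vB has grade-1 (vector) and grade-3 (trivector) parts: vB = (v _| B) + (v ^ B).
Vector part <vB>_1:
  e1: -v2*b12 - v3*b13 = -(-2)*(2) - (3)*(3) = -5
  e2: v1*b12 - v3*b23 = (4)*(2) - (3)*(-1) = 11
  e3: v1*b13 + v2*b23 = (4)*(3) + (-2)*(-1) = 14
Trivector part <vB>_3:
  e123: v1*b23 - v2*b13 + v3*b12 = (4)*(-1) - (-2)*(3) + (3)*(2) = 8
vB = -5*e1 + 11*e2 + 14*e3 + 8*e123


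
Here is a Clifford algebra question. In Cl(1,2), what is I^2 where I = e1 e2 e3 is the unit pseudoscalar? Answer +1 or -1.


The pseudoscalar I = e1...e_n (product of all n generators) of Cl(p,q) satisfies I^2 = (-1)^(q + n(n-1)/2).
p = 1, q = 2, n = p + q = 3
n(n-1)/2 = 3 * 2 / 2 = 3
Exponent = q + n(n-1)/2 = 2 + 3 = 5
I^2 = (-1)^5 = -1


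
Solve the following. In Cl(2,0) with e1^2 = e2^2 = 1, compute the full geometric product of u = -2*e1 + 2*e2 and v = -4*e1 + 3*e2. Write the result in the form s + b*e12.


Expand: (-2*e1 + 2*e2)(-4*e1 + 3*e2)
= (-2)*(-4)*e1e1 + (-2)*3*e1e2 + 2*(-4)*e2e1 + 2*3*e2e2
Using e1^2 = e2^2 = 1, e2e1 = -e1e2:
Scalar part s = (-2)*(-4) + 2*3 = 8 + 6 = 14
Bivector part b = (-2)*3 - 2*(-4) = -6 - (-8) = 2
uv = 14 + 2*e12


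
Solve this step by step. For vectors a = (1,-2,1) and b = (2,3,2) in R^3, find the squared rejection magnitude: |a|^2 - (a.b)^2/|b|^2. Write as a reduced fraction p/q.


|a|^2 = 1^2 + (-2)^2 + 1^2 = 6
|b|^2 = 2^2 + 3^2 + 2^2 = 17
a . b = 1*2 + (-2)*3 + 1*2 = -2
(a.b)^2 = (-2)^2 = 4
|rej|^2 = 6 - 4/17
= (102 - 4)/17
= 98/17
In lowest terms: 98/17


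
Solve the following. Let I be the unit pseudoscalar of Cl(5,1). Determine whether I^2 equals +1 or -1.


The pseudoscalar I = e1...e_n (product of all n generators) of Cl(p,q) satisfies I^2 = (-1)^(q + n(n-1)/2).
p = 5, q = 1, n = p + q = 6
n(n-1)/2 = 6 * 5 / 2 = 15
Exponent = q + n(n-1)/2 = 1 + 15 = 16
I^2 = (-1)^16 = +1


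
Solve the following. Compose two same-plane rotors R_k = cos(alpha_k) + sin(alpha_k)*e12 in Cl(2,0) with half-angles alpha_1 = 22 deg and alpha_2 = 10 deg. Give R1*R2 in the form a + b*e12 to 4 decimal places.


Same-plane rotors commute and their half-angles add:
R1*R2 = cos(a1 + a2) + sin(a1 + a2)*e12.
a1 + a2 = 22 + 10 = 32 deg
cos(32 deg) = 0.8480
sin(32 deg) = 0.5299
R1*R2 = 0.8480 + 0.5299*e12


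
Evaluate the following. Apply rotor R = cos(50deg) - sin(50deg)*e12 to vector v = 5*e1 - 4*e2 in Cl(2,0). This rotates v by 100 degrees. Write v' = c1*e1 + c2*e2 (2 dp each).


Rotor R = cos(50deg) - sin(50deg)*e12
Rotation angle theta = 2 * 50 = 100 degrees
v' = R*v*~R rotates v by theta.
cos(100deg) = -0.1736, sin(100deg) = 0.9848
v'_1 = 5*cos(100deg) - (-4)*sin(100deg)
= 5*(-0.1736) - (-4)*0.9848
= 3.07
v'_2 = 5*sin(100deg) + (-4)*cos(100deg)
= 5*0.9848 + (-4)*(-0.1736)
= 5.62
v' = 3.07*e1 + 5.62*e2


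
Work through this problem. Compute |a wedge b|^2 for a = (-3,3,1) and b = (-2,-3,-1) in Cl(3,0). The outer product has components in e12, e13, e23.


a wedge b = (a1*b2 - a2*b1)*e12 + (a1*b3 - a3*b1)*e13 + (a2*b3 - a3*b2)*e23
e12 coeff: (-3)*(-3) - 3*(-2) = 9 - (-6) = 15
e13 coeff: (-3)*(-1) - 1*(-2) = 3 - (-2) = 5
e23 coeff: 3*(-1) - 1*(-3) = -3 - (-3) = 0
|a wedge b|^2 = 15^2 + 5^2 + 0^2
= 225 + 25 + 0
= 250


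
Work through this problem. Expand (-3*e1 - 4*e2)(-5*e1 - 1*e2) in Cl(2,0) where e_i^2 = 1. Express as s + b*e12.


Expand: (-3*e1 - 4*e2)(-5*e1 - 1*e2)
= (-3)*(-5)*e1e1 + (-3)*(-1)*e1e2 + (-4)*(-5)*e2e1 + (-4)*(-1)*e2e2
Using e1^2 = e2^2 = 1, e2e1 = -e1e2:
Scalar part s = (-3)*(-5) + (-4)*(-1) = 15 + 4 = 19
Bivector part b = (-3)*(-1) - (-4)*(-5) = 3 - 20 = -17
uv = 19 - 17*e12


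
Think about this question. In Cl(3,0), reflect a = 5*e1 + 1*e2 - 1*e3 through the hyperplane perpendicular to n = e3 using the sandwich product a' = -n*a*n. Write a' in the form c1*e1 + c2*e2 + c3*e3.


Reflection formula: a' = -n*a*n, with n = e3 (unit vector, n^2 = 1).
For reflection through hyperplane perp to e3:
The component along e3 flips sign, others stay.
a = (5, 1, -1)
a' = (5, 1, 1)
a' = 5*e1 + 1*e2 + 1*e3


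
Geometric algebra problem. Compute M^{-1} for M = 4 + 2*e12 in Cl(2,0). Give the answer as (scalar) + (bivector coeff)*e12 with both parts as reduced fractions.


M = 4 + 2*e12, where e12^2 = -1.
Since M commutes with its reverse ~M = a - b*e12, M * ~M = a^2 - b^2*e12^2 = a^2 + b^2.
So M^{-1} = ~M / (a^2 + b^2) = (a - b*e12)/(a^2 + b^2).
a^2 + b^2 = 16 + 4 = 20
Scalar part = 4/20 = 1/5
Bivector coeff = -2/20 = -1/10
M^{-1} = 1/5 - 1/10*e12


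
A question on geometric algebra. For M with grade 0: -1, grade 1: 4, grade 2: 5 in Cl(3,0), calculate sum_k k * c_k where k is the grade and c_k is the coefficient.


Grade-weighted sum = sum of grade_k * coefficient_k
0*(-1) = 0
1*4 = 4
2*5 = 10
Total = 0 + 4 + 10 = 14


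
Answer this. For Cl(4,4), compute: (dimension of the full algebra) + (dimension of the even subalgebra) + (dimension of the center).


n = 4 + 4 = 8
Total dim = 2^8 = 256
Even subalgebra dim = 2^7 = 128
n is even, so center dim = 1
Sum = 256 + 128 + 1 = 385


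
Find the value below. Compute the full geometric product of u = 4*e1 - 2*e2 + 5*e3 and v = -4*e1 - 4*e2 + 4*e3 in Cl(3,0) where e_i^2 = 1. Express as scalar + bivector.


In Cl(3,0): e_i^2 = 1, e_ie_j = -e_je_i for i != j.
Scalar part = u . v = 4*(-4) + (-2)*(-4) + 5*4
= -16 + 8 + 20 = 12
e12 coeff = 4*(-4) - (-2)*(-4) = -16 - 8 = -24
e13 coeff = 4*4 - 5*(-4) = 16 - (-20) = 36
e23 coeff = (-2)*4 - 5*(-4) = -8 - (-20) = 12
uv = 12 - 24*e12 + 36*e13 + 12*e23


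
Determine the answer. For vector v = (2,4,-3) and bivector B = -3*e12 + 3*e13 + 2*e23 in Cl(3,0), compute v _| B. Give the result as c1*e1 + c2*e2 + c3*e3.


Left contraction v _| B = <vB>_1 (grade-1 part of the geometric product vB).
Using e1_|e12 = e2, e2_|e12 = -e1, e1_|e13 = e3, e3_|e13 = -e1, e2_|e23 = e3, e3_|e23 = -e2:
e1 coeff: -v2*b12 - v3*b13 = -(4)*(-3) - (-3)*(3) = 21
e2 coeff: v1*b12 - v3*b23 = (2)*(-3) - (-3)*(2) = 0
e3 coeff: v1*b13 + v2*b23 = (2)*(3) + (4)*(2) = 14
v _| B = 21*e1 + 0*e2 + 14*e3


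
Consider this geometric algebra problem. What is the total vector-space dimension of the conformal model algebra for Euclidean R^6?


The conformal model of R^6 uses Cl(7,1): the 6 Euclidean generators plus two extra orthogonal generators e+ (e+^2 = +1) and e- (e-^2 = -1), from which the null vectors e0, einf are built.
Number of generators m = 6 + 2 = 8.
dim Cl(p,q) = 2^m = 2^8 = 256


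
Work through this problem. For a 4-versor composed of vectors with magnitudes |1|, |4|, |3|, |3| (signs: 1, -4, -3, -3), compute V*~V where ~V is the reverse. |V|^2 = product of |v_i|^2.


Each vector v_i has |v_i|^2 = s_i^2
Squared scales: 1^2 = 1, (-4)^2 = 16, (-3)^2 = 9, (-3)^2 = 9
|V|^2 = 1 * 16 * 9 * 9
= 1296


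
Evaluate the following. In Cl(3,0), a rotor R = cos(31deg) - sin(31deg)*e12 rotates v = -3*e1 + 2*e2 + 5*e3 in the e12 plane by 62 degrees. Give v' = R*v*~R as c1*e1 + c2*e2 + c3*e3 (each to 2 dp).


Rotor R = cos(31deg) - sin(31deg)*e12
Rotation angle theta = 2 * 31 = 62 degrees in the e12 plane (e1 -> e2).
The component perpendicular to the plane (e3) is invariant: v'_3 = v3 = 5.00
cos(62deg) = 0.4695, sin(62deg) = 0.8829
v'_1 = v1*cos(theta) - v2*sin(theta) = -3*0.4695 - 2*0.8829 = -3.17
v'_2 = v1*sin(theta) + v2*cos(theta) = -3*0.8829 + 2*0.4695 = -1.71
v' = -3.17*e1 - 1.71*e2 + 5.00*e3


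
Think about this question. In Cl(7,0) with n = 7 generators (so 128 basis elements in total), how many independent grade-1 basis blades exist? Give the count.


Number of grade-k basis blades in Cl(p,q) with n = p + q is C(n, k).
n = 7 + 0 = 7
C(7, 1) = 7! / (1! * 6!)
= 5040 / (1 * 720)
= 7


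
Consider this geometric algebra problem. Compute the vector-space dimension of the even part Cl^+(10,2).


Even subalgebra dimension = 2^(n-1)
n = 10 + 2 = 12
2^(12 - 1) = 2^11 = 2048
Verification: sum of C(12,k) for even k = 1 + 66 + 495 + 924 + 495 + 66 + 1 = 2048
Result = 2048


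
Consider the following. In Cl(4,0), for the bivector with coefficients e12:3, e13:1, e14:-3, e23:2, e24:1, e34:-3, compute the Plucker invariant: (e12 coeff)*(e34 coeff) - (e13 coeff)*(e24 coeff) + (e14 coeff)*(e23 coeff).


Plucker relation: af - be + cd
a*f = 3*(-3) = -9
b*e = 1*1 = 1
c*d = (-3)*2 = -6
af - be + cd = -9 - 1 + (-6)
= -16


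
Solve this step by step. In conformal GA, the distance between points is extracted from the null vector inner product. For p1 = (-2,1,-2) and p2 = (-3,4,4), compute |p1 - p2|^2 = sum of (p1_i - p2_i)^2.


p1 - p2 = (1, -3, -6)
|p1 - p2|^2 = 1^2 + (-3)^2 + (-6)^2
= 1 + 9 + 36
= 46


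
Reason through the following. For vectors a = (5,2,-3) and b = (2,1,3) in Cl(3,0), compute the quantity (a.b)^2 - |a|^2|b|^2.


a . b = 5*2 + 2*1 + (-3)*3
= 10 + 2 + (-9) = 3
|a|^2 = 5^2 + 2^2 + (-3)^2 = 38
|b|^2 = 2^2 + 1^2 + 3^2 = 14
(a.b)^2 = 3^2 = 9
|a|^2 * |b|^2 = 38 * 14 = 532
Result = 9 - 532 = -523


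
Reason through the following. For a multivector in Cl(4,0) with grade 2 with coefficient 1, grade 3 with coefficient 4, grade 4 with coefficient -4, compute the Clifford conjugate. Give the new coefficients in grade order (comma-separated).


Clifford conjugate sign for grade k: (-1)^(k(k+1)/2)
Grade 2: (-1)^(2*3/2) = (-1)^3 = -1, coeff 1 -> -1
Grade 3: (-1)^(3*4/2) = (-1)^6 = 1, coeff 4 -> 4
Grade 4: (-1)^(4*5/2) = (-1)^10 = 1, coeff -4 -> -4
Conjugated coefficients: -1, 4, -4


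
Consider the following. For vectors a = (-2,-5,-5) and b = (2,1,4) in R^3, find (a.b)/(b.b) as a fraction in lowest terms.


Projection coefficient = (a . b) / (b . b)
a . b = (-2)*2 + (-5)*1 + (-5)*4
= -4 + (-5) + (-20) = -29
b . b = 2^2 + 1^2 + 4^2
= 4 + 1 + 16 = 21
Coefficient = -29/21
In lowest terms: -29/21


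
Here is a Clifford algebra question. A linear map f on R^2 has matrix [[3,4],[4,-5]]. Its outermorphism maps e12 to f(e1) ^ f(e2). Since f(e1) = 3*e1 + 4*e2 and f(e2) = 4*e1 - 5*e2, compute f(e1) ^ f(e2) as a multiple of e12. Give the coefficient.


The outermorphism of a linear map f sends e1^e2 to f(e1)^f(e2).
f(e1) = 3*e1 + 4*e2
f(e2) = 4*e1 - 5*e2
f(e1) ^ f(e2) = (3*e1 + 4*e2) ^ (4*e1 - 5*e2)
= 3*(-5)*e12 + 4*4*e21
= (-15 - 16)*e12
= -31*e12
Coefficient = -31


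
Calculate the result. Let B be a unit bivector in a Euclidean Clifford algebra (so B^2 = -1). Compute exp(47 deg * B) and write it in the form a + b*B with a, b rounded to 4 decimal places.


For a unit bivector B with B^2 = -1, the exponential series gives
e^(theta*B) = cos(theta) + sin(theta)*B (the GA analogue of Euler's formula).
theta = 47 degrees = 0.820305 rad
cos(47 deg) = 0.6820
sin(47 deg) = 0.7314
exp(theta*B) = 0.6820 + 0.7314*B


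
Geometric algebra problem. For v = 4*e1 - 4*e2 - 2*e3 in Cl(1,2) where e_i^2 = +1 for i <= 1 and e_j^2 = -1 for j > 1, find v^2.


v^2 = sum of c_i^2 * e_i^2
Positive signature terms (e_i^2 = +1): 4^2 = 16
Negative signature terms (e_j^2 = -1): (-4)^2 + (-2)^2 = 20
v^2 = 16 - 20 = -4


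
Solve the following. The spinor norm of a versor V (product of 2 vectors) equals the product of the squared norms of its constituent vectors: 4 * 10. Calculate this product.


Spinor norm N(V) = |v1|^2 * |v2|^2 * ... * |v2|^2
= 4 * 10
Running product: 4, 40
N(V) = 40


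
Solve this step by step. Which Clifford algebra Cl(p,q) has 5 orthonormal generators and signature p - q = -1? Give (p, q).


We need p + q = 5 and p - q = -1.
Adding: 2p = 5 + (-1) = 4, so p = 2.
Then q = 5 - 2 = 3.
(p, q) = (2, 3)


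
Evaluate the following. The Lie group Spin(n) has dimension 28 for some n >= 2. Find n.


dim Spin(n) = dim so(n) = n(n-1)/2.
Solve n(n-1)/2 = 28, i.e. n^2 - n - 56 = 0.
Discriminant = 1 + 8*28 = 225
n = (1 + sqrt(225))/2 = (1 + 15)/2 = 8


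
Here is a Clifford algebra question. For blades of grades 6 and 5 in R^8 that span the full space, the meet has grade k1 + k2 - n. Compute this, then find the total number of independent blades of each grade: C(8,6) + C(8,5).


Meet grade = grade(A) + grade(B) - n
= 6 + 5 - 8 = 3
C(8,6) = 28
C(8,5) = 56
dim_A + dim_B = 28 + 56 = 84


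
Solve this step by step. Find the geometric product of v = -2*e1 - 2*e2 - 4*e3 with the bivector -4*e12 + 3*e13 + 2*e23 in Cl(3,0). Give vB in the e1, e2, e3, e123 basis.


vB has grade-1 (vector) and grade-3 (trivector) parts: vB = (v _| B) + (v ^ B).
Vector part <vB>_1:
  e1: -v2*b12 - v3*b13 = -(-2)*(-4) - (-4)*(3) = 4
  e2: v1*b12 - v3*b23 = (-2)*(-4) - (-4)*(2) = 16
  e3: v1*b13 + v2*b23 = (-2)*(3) + (-2)*(2) = -10
Trivector part <vB>_3:
  e123: v1*b23 - v2*b13 + v3*b12 = (-2)*(2) - (-2)*(3) + (-4)*(-4) = 18
vB = 4*e1 + 16*e2 - 10*e3 + 18*e123


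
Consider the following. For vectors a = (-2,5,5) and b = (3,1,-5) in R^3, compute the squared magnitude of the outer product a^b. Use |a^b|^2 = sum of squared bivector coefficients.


a wedge b = (a1*b2 - a2*b1)*e12 + (a1*b3 - a3*b1)*e13 + (a2*b3 - a3*b2)*e23
e12 coeff: (-2)*1 - 5*3 = -2 - 15 = -17
e13 coeff: (-2)*(-5) - 5*3 = 10 - 15 = -5
e23 coeff: 5*(-5) - 5*1 = -25 - 5 = -30
|a wedge b|^2 = (-17)^2 + (-5)^2 + (-30)^2
= 289 + 25 + 900
= 1214


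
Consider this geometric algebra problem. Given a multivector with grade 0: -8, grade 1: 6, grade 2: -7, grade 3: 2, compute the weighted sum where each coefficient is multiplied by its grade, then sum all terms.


Grade-weighted sum = sum of grade_k * coefficient_k
0*(-8) = 0
1*6 = 6
2*(-7) = -14
3*2 = 6
Total = 0 + 6 + (-14) + 6 = -2


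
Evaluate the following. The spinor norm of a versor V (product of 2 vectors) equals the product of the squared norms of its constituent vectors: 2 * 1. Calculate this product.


Spinor norm N(V) = |v1|^2 * |v2|^2 * ... * |v2|^2
= 2 * 1
Running product: 2, 2
N(V) = 2


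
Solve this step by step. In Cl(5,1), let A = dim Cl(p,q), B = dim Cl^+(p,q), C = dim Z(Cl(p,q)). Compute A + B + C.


n = 5 + 1 = 6
Total dim = 2^6 = 64
Even subalgebra dim = 2^5 = 32
n is even, so center dim = 1
Sum = 64 + 32 + 1 = 97


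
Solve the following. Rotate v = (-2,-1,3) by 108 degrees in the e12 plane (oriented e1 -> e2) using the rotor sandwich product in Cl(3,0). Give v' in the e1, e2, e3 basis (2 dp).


Rotor R = cos(54deg) - sin(54deg)*e12
Rotation angle theta = 2 * 54 = 108 degrees in the e12 plane (e1 -> e2).
The component perpendicular to the plane (e3) is invariant: v'_3 = v3 = 3.00
cos(108deg) = -0.3090, sin(108deg) = 0.9511
v'_1 = v1*cos(theta) - v2*sin(theta) = -2*(-0.3090) - (-1)*0.9511 = 1.57
v'_2 = v1*sin(theta) + v2*cos(theta) = -2*0.9511 + (-1)*(-0.3090) = -1.59
v' = 1.57*e1 - 1.59*e2 + 3.00*e3


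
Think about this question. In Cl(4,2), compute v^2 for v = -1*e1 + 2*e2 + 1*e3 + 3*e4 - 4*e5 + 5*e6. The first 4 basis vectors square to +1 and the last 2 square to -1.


v^2 = sum of c_i^2 * e_i^2
Positive signature terms (e_i^2 = +1): (-1)^2 + 2^2 + 1^2 + 3^2 = 15
Negative signature terms (e_j^2 = -1): (-4)^2 + 5^2 = 41
v^2 = 15 - 41 = -26


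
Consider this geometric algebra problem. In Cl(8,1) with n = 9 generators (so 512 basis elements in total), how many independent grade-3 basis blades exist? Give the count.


Number of grade-k basis blades in Cl(p,q) with n = p + q is C(n, k).
n = 8 + 1 = 9
C(9, 3) = 9! / (3! * 6!)
= 362880 / (6 * 720)
= 84


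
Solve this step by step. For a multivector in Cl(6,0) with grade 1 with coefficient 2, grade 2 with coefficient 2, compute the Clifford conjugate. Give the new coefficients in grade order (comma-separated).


Clifford conjugate sign for grade k: (-1)^(k(k+1)/2)
Grade 1: (-1)^(1*2/2) = (-1)^1 = -1, coeff 2 -> -2
Grade 2: (-1)^(2*3/2) = (-1)^3 = -1, coeff 2 -> -2
Conjugated coefficients: -2, -2


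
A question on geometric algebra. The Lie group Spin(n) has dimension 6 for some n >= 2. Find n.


dim Spin(n) = dim so(n) = n(n-1)/2.
Solve n(n-1)/2 = 6, i.e. n^2 - n - 12 = 0.
Discriminant = 1 + 8*6 = 49
n = (1 + sqrt(49))/2 = (1 + 7)/2 = 4


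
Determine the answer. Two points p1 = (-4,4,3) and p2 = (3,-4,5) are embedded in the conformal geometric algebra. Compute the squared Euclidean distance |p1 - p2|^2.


p1 - p2 = (-7, 8, -2)
|p1 - p2|^2 = (-7)^2 + 8^2 + (-2)^2
= 49 + 64 + 4
= 117


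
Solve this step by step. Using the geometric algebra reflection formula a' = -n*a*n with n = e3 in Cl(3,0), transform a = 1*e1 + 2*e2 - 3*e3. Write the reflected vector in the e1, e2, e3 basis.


Reflection formula: a' = -n*a*n, with n = e3 (unit vector, n^2 = 1).
For reflection through hyperplane perp to e3:
The component along e3 flips sign, others stay.
a = (1, 2, -3)
a' = (1, 2, 3)
a' = 1*e1 + 2*e2 + 3*e3


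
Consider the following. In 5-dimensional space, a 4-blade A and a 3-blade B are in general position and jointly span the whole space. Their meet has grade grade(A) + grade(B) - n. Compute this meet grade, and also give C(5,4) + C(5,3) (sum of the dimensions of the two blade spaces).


Meet grade = grade(A) + grade(B) - n
= 4 + 3 - 5 = 2
C(5,4) = 5
C(5,3) = 10
dim_A + dim_B = 5 + 10 = 15


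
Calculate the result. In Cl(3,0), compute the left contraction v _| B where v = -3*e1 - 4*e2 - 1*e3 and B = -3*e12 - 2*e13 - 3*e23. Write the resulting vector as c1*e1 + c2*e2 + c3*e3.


Left contraction v _| B = <vB>_1 (grade-1 part of the geometric product vB).
Using e1_|e12 = e2, e2_|e12 = -e1, e1_|e13 = e3, e3_|e13 = -e1, e2_|e23 = e3, e3_|e23 = -e2:
e1 coeff: -v2*b12 - v3*b13 = -(-4)*(-3) - (-1)*(-2) = -14
e2 coeff: v1*b12 - v3*b23 = (-3)*(-3) - (-1)*(-3) = 6
e3 coeff: v1*b13 + v2*b23 = (-3)*(-2) + (-4)*(-3) = 18
v _| B = -14*e1 + 6*e2 + 18*e3


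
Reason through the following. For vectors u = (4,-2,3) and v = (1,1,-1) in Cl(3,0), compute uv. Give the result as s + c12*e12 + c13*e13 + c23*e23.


In Cl(3,0): e_i^2 = 1, e_ie_j = -e_je_i for i != j.
Scalar part = u . v = 4*1 + (-2)*1 + 3*(-1)
= 4 + (-2) + (-3) = -1
e12 coeff = 4*1 - (-2)*1 = 4 - (-2) = 6
e13 coeff = 4*(-1) - 3*1 = -4 - 3 = -7
e23 coeff = (-2)*(-1) - 3*1 = 2 - 3 = -1
uv = -1 + 6*e12 - 7*e13 - 1*e23


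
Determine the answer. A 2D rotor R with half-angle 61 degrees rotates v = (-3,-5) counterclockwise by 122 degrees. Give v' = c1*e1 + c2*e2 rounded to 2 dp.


Rotor R = cos(61deg) - sin(61deg)*e12
Rotation angle theta = 2 * 61 = 122 degrees
v' = R*v*~R rotates v by theta.
cos(122deg) = -0.5299, sin(122deg) = 0.8480
v'_1 = -3*cos(122deg) - (-5)*sin(122deg)
= -3*(-0.5299) - (-5)*0.8480
= 5.83
v'_2 = -3*sin(122deg) + (-5)*cos(122deg)
= -3*0.8480 + (-5)*(-0.5299)
= 0.11
v' = 5.83*e1 + 0.11*e2


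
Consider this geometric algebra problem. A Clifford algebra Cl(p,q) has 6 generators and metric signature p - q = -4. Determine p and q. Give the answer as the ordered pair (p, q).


We need p + q = 6 and p - q = -4.
Adding: 2p = 6 + (-4) = 2, so p = 1.
Then q = 6 - 1 = 5.
(p, q) = (1, 5)


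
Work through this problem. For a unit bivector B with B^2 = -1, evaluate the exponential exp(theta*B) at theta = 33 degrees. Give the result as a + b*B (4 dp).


For a unit bivector B with B^2 = -1, the exponential series gives
e^(theta*B) = cos(theta) + sin(theta)*B (the GA analogue of Euler's formula).
theta = 33 degrees = 0.575959 rad
cos(33 deg) = 0.8387
sin(33 deg) = 0.5446
exp(theta*B) = 0.8387 + 0.5446*B


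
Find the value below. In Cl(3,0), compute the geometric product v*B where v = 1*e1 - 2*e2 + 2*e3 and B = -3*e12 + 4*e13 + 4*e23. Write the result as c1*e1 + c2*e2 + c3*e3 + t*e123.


vB has grade-1 (vector) and grade-3 (trivector) parts: vB = (v _| B) + (v ^ B).
Vector part <vB>_1:
  e1: -v2*b12 - v3*b13 = -(-2)*(-3) - (2)*(4) = -14
  e2: v1*b12 - v3*b23 = (1)*(-3) - (2)*(4) = -11
  e3: v1*b13 + v2*b23 = (1)*(4) + (-2)*(4) = -4
Trivector part <vB>_3:
  e123: v1*b23 - v2*b13 + v3*b12 = (1)*(4) - (-2)*(4) + (2)*(-3) = 6
vB = -14*e1 - 11*e2 - 4*e3 + 6*e123


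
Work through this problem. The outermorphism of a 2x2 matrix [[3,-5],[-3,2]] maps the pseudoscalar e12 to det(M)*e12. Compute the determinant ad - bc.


The outermorphism of a linear map f sends e1^e2 to f(e1)^f(e2).
f(e1) = 3*e1 - 3*e2
f(e2) = -5*e1 + 2*e2
f(e1) ^ f(e2) = (3*e1 - 3*e2) ^ (-5*e1 + 2*e2)
= 3*2*e12 + (-3)*(-5)*e21
= (6 - 15)*e12
= -9*e12
Coefficient = -9


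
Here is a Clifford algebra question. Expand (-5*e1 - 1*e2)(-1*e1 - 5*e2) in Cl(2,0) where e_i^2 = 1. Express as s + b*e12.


Expand: (-5*e1 - 1*e2)(-1*e1 - 5*e2)
= (-5)*(-1)*e1e1 + (-5)*(-5)*e1e2 + (-1)*(-1)*e2e1 + (-1)*(-5)*e2e2
Using e1^2 = e2^2 = 1, e2e1 = -e1e2:
Scalar part s = (-5)*(-1) + (-1)*(-5) = 5 + 5 = 10
Bivector part b = (-5)*(-5) - (-1)*(-1) = 25 - 1 = 24
uv = 10 + 24*e12


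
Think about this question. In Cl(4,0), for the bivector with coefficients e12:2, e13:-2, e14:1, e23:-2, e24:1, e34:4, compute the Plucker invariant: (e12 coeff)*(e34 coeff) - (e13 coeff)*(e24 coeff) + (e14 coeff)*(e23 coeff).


Plucker relation: af - be + cd
a*f = 2*4 = 8
b*e = (-2)*1 = -2
c*d = 1*(-2) = -2
af - be + cd = 8 - (-2) + (-2)
= 8


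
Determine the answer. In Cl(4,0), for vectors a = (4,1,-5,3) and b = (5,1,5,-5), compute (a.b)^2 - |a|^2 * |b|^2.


a . b = 4*5 + 1*1 + (-5)*5 + 3*(-5)
= 20 + 1 + (-25) + (-15) = -19
|a|^2 = 4^2 + 1^2 + (-5)^2 + 3^2 = 51
|b|^2 = 5^2 + 1^2 + 5^2 + (-5)^2 = 76
(a.b)^2 = (-19)^2 = 361
|a|^2 * |b|^2 = 51 * 76 = 3876
Result = 361 - 3876 = -3515


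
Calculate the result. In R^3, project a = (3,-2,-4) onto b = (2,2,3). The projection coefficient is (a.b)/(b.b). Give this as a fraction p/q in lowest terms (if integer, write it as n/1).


Projection coefficient = (a . b) / (b . b)
a . b = 3*2 + (-2)*2 + (-4)*3
= 6 + (-4) + (-12) = -10
b . b = 2^2 + 2^2 + 3^2
= 4 + 4 + 9 = 17
Coefficient = -10/17
In lowest terms: -10/17


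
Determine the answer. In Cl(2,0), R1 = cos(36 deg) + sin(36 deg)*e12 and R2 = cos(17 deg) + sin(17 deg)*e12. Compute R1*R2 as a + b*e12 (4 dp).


Same-plane rotors commute and their half-angles add:
R1*R2 = cos(a1 + a2) + sin(a1 + a2)*e12.
a1 + a2 = 36 + 17 = 53 deg
cos(53 deg) = 0.6018
sin(53 deg) = 0.7986
R1*R2 = 0.6018 + 0.7986*e12


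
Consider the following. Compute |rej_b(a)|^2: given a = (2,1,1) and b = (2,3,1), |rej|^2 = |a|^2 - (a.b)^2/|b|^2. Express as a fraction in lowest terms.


|a|^2 = 2^2 + 1^2 + 1^2 = 6
|b|^2 = 2^2 + 3^2 + 1^2 = 14
a . b = 2*2 + 1*3 + 1*1 = 8
(a.b)^2 = 8^2 = 64
|rej|^2 = 6 - 64/14
= (84 - 64)/14
= 20/14
In lowest terms: 10/7


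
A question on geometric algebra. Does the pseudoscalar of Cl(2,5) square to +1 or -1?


The pseudoscalar I = e1...e_n (product of all n generators) of Cl(p,q) satisfies I^2 = (-1)^(q + n(n-1)/2).
p = 2, q = 5, n = p + q = 7
n(n-1)/2 = 7 * 6 / 2 = 21
Exponent = q + n(n-1)/2 = 5 + 21 = 26
I^2 = (-1)^26 = +1


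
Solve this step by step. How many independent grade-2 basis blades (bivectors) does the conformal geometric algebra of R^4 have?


The conformal model of R^4 uses Cl(5,1) with m = 4 + 2 = 6 generators.
Number of grade-2 blades = C(m, 2) = C(6, 2)
= 6*5/2 = 15


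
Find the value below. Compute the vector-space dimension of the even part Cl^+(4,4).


Even subalgebra dimension = 2^(n-1)
n = 4 + 4 = 8
2^(8 - 1) = 2^7 = 128
Verification: sum of C(8,k) for even k = 1 + 28 + 70 + 28 + 1 = 128
Result = 128


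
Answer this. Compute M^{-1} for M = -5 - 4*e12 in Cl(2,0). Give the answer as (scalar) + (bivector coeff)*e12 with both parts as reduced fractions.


M = -5 - 4*e12, where e12^2 = -1.
Since M commutes with its reverse ~M = a - b*e12, M * ~M = a^2 - b^2*e12^2 = a^2 + b^2.
So M^{-1} = ~M / (a^2 + b^2) = (a - b*e12)/(a^2 + b^2).
a^2 + b^2 = 25 + 16 = 41
Scalar part = -5/41 = -5/41
Bivector coeff = 4/41 = 4/41
M^{-1} = -5/41 + 4/41*e12


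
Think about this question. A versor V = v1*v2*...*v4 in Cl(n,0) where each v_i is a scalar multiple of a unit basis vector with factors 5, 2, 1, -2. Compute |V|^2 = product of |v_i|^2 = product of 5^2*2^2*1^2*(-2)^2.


Each vector v_i has |v_i|^2 = s_i^2
Squared scales: 5^2 = 25, 2^2 = 4, 1^2 = 1, (-2)^2 = 4
|V|^2 = 25 * 4 * 1 * 4
= 400


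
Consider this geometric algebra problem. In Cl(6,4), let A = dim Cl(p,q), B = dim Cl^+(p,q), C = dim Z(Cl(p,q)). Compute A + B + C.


n = 6 + 4 = 10
Total dim = 2^10 = 1024
Even subalgebra dim = 2^9 = 512
n is even, so center dim = 1
Sum = 1024 + 512 + 1 = 1537


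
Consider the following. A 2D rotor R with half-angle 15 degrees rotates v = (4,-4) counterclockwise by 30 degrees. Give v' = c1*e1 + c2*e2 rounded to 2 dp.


Rotor R = cos(15deg) - sin(15deg)*e12
Rotation angle theta = 2 * 15 = 30 degrees
v' = R*v*~R rotates v by theta.
cos(30deg) = 0.8660, sin(30deg) = 0.5000
v'_1 = 4*cos(30deg) - (-4)*sin(30deg)
= 4*0.8660 - (-4)*0.5000
= 5.46
v'_2 = 4*sin(30deg) + (-4)*cos(30deg)
= 4*0.5000 + (-4)*0.8660
= -1.46
v' = 5.46*e1 - 1.46*e2


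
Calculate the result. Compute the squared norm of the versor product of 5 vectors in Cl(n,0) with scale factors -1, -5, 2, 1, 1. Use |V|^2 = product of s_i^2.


Each vector v_i has |v_i|^2 = s_i^2
Squared scales: (-1)^2 = 1, (-5)^2 = 25, 2^2 = 4, 1^2 = 1, 1^2 = 1
|V|^2 = 1 * 25 * 4 * 1 * 1
= 100


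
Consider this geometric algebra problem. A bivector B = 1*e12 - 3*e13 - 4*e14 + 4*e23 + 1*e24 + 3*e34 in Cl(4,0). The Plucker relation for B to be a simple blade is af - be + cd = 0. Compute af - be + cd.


Plucker relation: af - be + cd
a*f = 1*3 = 3
b*e = (-3)*1 = -3
c*d = (-4)*4 = -16
af - be + cd = 3 - (-3) + (-16)
= -10


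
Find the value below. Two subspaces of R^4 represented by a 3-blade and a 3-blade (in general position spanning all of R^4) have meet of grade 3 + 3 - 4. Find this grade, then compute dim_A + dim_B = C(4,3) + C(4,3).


Meet grade = grade(A) + grade(B) - n
= 3 + 3 - 4 = 2
C(4,3) = 4
C(4,3) = 4
dim_A + dim_B = 4 + 4 = 8


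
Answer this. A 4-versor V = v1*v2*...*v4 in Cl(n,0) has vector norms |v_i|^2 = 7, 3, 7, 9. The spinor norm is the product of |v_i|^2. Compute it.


Spinor norm N(V) = |v1|^2 * |v2|^2 * ... * |v4|^2
= 7 * 3 * 7 * 9
Running product: 7, 21, 147, 1323
N(V) = 1323


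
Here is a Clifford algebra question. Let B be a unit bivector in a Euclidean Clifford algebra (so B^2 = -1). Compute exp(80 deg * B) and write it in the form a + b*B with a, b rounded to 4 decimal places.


For a unit bivector B with B^2 = -1, the exponential series gives
e^(theta*B) = cos(theta) + sin(theta)*B (the GA analogue of Euler's formula).
theta = 80 degrees = 1.396263 rad
cos(80 deg) = 0.1736
sin(80 deg) = 0.9848
exp(theta*B) = 0.1736 + 0.9848*B


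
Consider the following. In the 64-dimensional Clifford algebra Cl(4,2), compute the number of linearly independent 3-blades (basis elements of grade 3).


Number of grade-k basis blades in Cl(p,q) with n = p + q is C(n, k).
n = 4 + 2 = 6
C(6, 3) = 6! / (3! * 3!)
= 720 / (6 * 6)
= 20


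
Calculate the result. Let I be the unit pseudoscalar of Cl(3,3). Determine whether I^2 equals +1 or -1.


The pseudoscalar I = e1...e_n (product of all n generators) of Cl(p,q) satisfies I^2 = (-1)^(q + n(n-1)/2).
p = 3, q = 3, n = p + q = 6
n(n-1)/2 = 6 * 5 / 2 = 15
Exponent = q + n(n-1)/2 = 3 + 15 = 18
I^2 = (-1)^18 = +1


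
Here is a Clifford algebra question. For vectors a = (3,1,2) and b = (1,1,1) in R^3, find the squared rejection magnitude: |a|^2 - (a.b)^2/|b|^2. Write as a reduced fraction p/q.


|a|^2 = 3^2 + 1^2 + 2^2 = 14
|b|^2 = 1^2 + 1^2 + 1^2 = 3
a . b = 3*1 + 1*1 + 2*1 = 6
(a.b)^2 = 6^2 = 36
|rej|^2 = 14 - 36/3
= (42 - 36)/3
= 6/3
In lowest terms: 2/1


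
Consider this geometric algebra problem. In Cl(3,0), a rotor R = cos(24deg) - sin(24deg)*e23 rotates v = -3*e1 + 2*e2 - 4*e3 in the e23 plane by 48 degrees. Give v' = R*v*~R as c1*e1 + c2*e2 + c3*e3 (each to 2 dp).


Rotor R = cos(24deg) - sin(24deg)*e23
Rotation angle theta = 2 * 24 = 48 degrees in the e23 plane (e2 -> e3).
The component perpendicular to the plane (e1) is invariant: v'_1 = v1 = -3.00
cos(48deg) = 0.6691, sin(48deg) = 0.7431
v'_2 = v2*cos(theta) - v3*sin(theta) = 2*0.6691 - (-4)*0.7431 = 4.31
v'_3 = v2*sin(theta) + v3*cos(theta) = 2*0.7431 + (-4)*0.6691 = -1.19
v' = -3.00*e1 + 4.31*e2 - 1.19*e3


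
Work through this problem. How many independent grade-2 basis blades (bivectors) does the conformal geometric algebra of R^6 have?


The conformal model of R^6 uses Cl(7,1) with m = 6 + 2 = 8 generators.
Number of grade-2 blades = C(m, 2) = C(8, 2)
= 8*7/2 = 28


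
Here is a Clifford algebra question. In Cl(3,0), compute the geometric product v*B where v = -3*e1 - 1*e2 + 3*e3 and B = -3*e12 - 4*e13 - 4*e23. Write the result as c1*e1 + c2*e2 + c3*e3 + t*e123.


vB has grade-1 (vector) and grade-3 (trivector) parts: vB = (v _| B) + (v ^ B).
Vector part <vB>_1:
  e1: -v2*b12 - v3*b13 = -(-1)*(-3) - (3)*(-4) = 9
  e2: v1*b12 - v3*b23 = (-3)*(-3) - (3)*(-4) = 21
  e3: v1*b13 + v2*b23 = (-3)*(-4) + (-1)*(-4) = 16
Trivector part <vB>_3:
  e123: v1*b23 - v2*b13 + v3*b12 = (-3)*(-4) - (-1)*(-4) + (3)*(-3) = -1
vB = 9*e1 + 21*e2 + 16*e3 - 1*e123


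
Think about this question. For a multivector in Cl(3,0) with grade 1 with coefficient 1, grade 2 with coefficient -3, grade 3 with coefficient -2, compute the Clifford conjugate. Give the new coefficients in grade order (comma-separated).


Clifford conjugate sign for grade k: (-1)^(k(k+1)/2)
Grade 1: (-1)^(1*2/2) = (-1)^1 = -1, coeff 1 -> -1
Grade 2: (-1)^(2*3/2) = (-1)^3 = -1, coeff -3 -> 3
Grade 3: (-1)^(3*4/2) = (-1)^6 = 1, coeff -2 -> -2
Conjugated coefficients: -1, 3, -2


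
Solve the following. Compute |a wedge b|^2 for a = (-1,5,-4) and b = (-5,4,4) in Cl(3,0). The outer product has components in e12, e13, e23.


a wedge b = (a1*b2 - a2*b1)*e12 + (a1*b3 - a3*b1)*e13 + (a2*b3 - a3*b2)*e23
e12 coeff: (-1)*4 - 5*(-5) = -4 - (-25) = 21
e13 coeff: (-1)*4 - (-4)*(-5) = -4 - 20 = -24
e23 coeff: 5*4 - (-4)*4 = 20 - (-16) = 36
|a wedge b|^2 = 21^2 + (-24)^2 + 36^2
= 441 + 576 + 1296
= 2313


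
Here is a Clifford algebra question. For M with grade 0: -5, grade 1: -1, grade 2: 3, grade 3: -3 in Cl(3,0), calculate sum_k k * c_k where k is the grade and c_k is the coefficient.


Grade-weighted sum = sum of grade_k * coefficient_k
0*(-5) = 0
1*(-1) = -1
2*3 = 6
3*(-3) = -9
Total = 0 + (-1) + 6 + (-9) = -4


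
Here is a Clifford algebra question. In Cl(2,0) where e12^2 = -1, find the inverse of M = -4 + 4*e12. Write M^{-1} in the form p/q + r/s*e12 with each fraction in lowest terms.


M = -4 + 4*e12, where e12^2 = -1.
Since M commutes with its reverse ~M = a - b*e12, M * ~M = a^2 - b^2*e12^2 = a^2 + b^2.
So M^{-1} = ~M / (a^2 + b^2) = (a - b*e12)/(a^2 + b^2).
a^2 + b^2 = 16 + 16 = 32
Scalar part = -4/32 = -1/8
Bivector coeff = -4/32 = -1/8
M^{-1} = -1/8 - 1/8*e12


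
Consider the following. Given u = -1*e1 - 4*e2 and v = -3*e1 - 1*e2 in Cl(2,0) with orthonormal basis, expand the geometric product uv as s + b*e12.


Expand: (-1*e1 - 4*e2)(-3*e1 - 1*e2)
= (-1)*(-3)*e1e1 + (-1)*(-1)*e1e2 + (-4)*(-3)*e2e1 + (-4)*(-1)*e2e2
Using e1^2 = e2^2 = 1, e2e1 = -e1e2:
Scalar part s = (-1)*(-3) + (-4)*(-1) = 3 + 4 = 7
Bivector part b = (-1)*(-1) - (-4)*(-3) = 1 - 12 = -11
uv = 7 - 11*e12


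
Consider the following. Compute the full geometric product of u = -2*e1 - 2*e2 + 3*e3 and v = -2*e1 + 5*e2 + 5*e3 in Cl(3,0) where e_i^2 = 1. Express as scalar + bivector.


In Cl(3,0): e_i^2 = 1, e_ie_j = -e_je_i for i != j.
Scalar part = u . v = (-2)*(-2) + (-2)*5 + 3*5
= 4 + (-10) + 15 = 9
e12 coeff = (-2)*5 - (-2)*(-2) = -10 - 4 = -14
e13 coeff = (-2)*5 - 3*(-2) = -10 - (-6) = -4
e23 coeff = (-2)*5 - 3*5 = -10 - 15 = -25
uv = 9 - 14*e12 - 4*e13 - 25*e23


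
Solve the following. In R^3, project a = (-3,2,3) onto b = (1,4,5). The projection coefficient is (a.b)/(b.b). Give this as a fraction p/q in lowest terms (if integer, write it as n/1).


Projection coefficient = (a . b) / (b . b)
a . b = (-3)*1 + 2*4 + 3*5
= -3 + 8 + 15 = 20
b . b = 1^2 + 4^2 + 5^2
= 1 + 16 + 25 = 42
Coefficient = 20/42
In lowest terms: 10/21


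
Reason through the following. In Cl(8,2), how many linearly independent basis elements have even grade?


Even subalgebra dimension = 2^(n-1)
n = 8 + 2 = 10
2^(10 - 1) = 2^9 = 512
Verification: sum of C(10,k) for even k = 1 + 45 + 210 + 210 + 45 + 1 = 512
Result = 512


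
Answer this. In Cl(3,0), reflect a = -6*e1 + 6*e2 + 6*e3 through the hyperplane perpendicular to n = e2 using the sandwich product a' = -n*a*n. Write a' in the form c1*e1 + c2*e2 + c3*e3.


Reflection formula: a' = -n*a*n, with n = e2 (unit vector, n^2 = 1).
For reflection through hyperplane perp to e2:
The component along e2 flips sign, others stay.
a = (-6, 6, 6)
a' = (-6, -6, 6)
a' = -6*e1 - 6*e2 + 6*e3


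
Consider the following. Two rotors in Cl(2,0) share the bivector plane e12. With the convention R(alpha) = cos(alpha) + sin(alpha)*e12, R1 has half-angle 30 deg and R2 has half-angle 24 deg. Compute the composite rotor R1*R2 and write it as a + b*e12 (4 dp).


Same-plane rotors commute and their half-angles add:
R1*R2 = cos(a1 + a2) + sin(a1 + a2)*e12.
a1 + a2 = 30 + 24 = 54 deg
cos(54 deg) = 0.5878
sin(54 deg) = 0.8090
R1*R2 = 0.5878 + 0.8090*e12


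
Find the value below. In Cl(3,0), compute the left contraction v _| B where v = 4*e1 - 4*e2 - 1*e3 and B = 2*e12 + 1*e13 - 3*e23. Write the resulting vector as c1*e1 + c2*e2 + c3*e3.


Left contraction v _| B = <vB>_1 (grade-1 part of the geometric product vB).
Using e1_|e12 = e2, e2_|e12 = -e1, e1_|e13 = e3, e3_|e13 = -e1, e2_|e23 = e3, e3_|e23 = -e2:
e1 coeff: -v2*b12 - v3*b13 = -(-4)*(2) - (-1)*(1) = 9
e2 coeff: v1*b12 - v3*b23 = (4)*(2) - (-1)*(-3) = 5
e3 coeff: v1*b13 + v2*b23 = (4)*(1) + (-4)*(-3) = 16
v _| B = 9*e1 + 5*e2 + 16*e3


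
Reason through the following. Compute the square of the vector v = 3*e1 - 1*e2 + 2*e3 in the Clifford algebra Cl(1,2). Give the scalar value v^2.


v^2 = sum of c_i^2 * e_i^2
Positive signature terms (e_i^2 = +1): 3^2 = 9
Negative signature terms (e_j^2 = -1): (-1)^2 + 2^2 = 5
v^2 = 9 - 5 = 4


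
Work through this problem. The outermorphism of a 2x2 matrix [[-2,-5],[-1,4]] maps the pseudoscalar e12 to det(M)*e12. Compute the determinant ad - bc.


The outermorphism of a linear map f sends e1^e2 to f(e1)^f(e2).
f(e1) = -2*e1 - 1*e2
f(e2) = -5*e1 + 4*e2
f(e1) ^ f(e2) = (-2*e1 - 1*e2) ^ (-5*e1 + 4*e2)
= (-2)*4*e12 + (-1)*(-5)*e21
= (-8 - 5)*e12
= -13*e12
Coefficient = -13


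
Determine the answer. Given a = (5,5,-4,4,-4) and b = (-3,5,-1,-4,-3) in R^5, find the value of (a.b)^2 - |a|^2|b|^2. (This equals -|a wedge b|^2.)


a . b = 5*(-3) + 5*5 + (-4)*(-1) + 4*(-4) + (-4)*(-3)
= -15 + 25 + 4 + (-16) + 12 = 10
|a|^2 = 5^2 + 5^2 + (-4)^2 + 4^2 + (-4)^2 = 98
|b|^2 = (-3)^2 + 5^2 + (-1)^2 + (-4)^2 + (-3)^2 = 60
(a.b)^2 = 10^2 = 100
|a|^2 * |b|^2 = 98 * 60 = 5880
Result = 100 - 5880 = -5780


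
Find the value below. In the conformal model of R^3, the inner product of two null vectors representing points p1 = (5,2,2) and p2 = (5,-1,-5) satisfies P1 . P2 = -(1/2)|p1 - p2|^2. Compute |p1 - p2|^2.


p1 - p2 = (0, 3, 7)
|p1 - p2|^2 = 0^2 + 3^2 + 7^2
= 0 + 9 + 49
= 58


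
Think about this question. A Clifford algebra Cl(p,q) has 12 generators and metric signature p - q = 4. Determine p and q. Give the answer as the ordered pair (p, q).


We need p + q = 12 and p - q = 4.
Adding: 2p = 12 + 4 = 16, so p = 8.
Then q = 12 - 8 = 4.
(p, q) = (8, 4)


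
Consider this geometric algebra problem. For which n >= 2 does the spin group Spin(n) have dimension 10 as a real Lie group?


dim Spin(n) = dim so(n) = n(n-1)/2.
Solve n(n-1)/2 = 10, i.e. n^2 - n - 20 = 0.
Discriminant = 1 + 8*10 = 81
n = (1 + sqrt(81))/2 = (1 + 9)/2 = 5


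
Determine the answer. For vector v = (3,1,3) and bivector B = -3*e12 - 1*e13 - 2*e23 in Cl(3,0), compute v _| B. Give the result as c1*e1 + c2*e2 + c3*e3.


Left contraction v _| B = <vB>_1 (grade-1 part of the geometric product vB).
Using e1_|e12 = e2, e2_|e12 = -e1, e1_|e13 = e3, e3_|e13 = -e1, e2_|e23 = e3, e3_|e23 = -e2:
e1 coeff: -v2*b12 - v3*b13 = -(1)*(-3) - (3)*(-1) = 6
e2 coeff: v1*b12 - v3*b23 = (3)*(-3) - (3)*(-2) = -3
e3 coeff: v1*b13 + v2*b23 = (3)*(-1) + (1)*(-2) = -5
v _| B = 6*e1 - 3*e2 - 5*e3
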